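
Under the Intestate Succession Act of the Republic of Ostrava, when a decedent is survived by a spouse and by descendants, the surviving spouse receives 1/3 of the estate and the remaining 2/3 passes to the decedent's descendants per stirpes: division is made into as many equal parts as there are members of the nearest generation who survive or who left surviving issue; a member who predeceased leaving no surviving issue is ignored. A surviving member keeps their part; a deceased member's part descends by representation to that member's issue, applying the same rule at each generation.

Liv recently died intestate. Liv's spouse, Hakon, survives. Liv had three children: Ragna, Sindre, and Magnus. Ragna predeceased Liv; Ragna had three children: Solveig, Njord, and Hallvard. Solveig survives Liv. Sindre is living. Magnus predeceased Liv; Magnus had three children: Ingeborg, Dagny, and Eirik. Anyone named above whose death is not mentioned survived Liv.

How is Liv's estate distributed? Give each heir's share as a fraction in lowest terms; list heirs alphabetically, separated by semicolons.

Dagny 2/27; Eirik 2/27; Hakon 1/3; Hallvard 2/27; Ingeborg 2/27; Njord 2/27; Sindre 2/9; Solveig 2/27

Hakon, as surviving spouse, takes 1/3.
The remaining 2/3 passes to Liv's descendants per stirpes.
The 2/3 is divided into 3 equal shares of 2/9 among Ragna, Sindre, Magnus.
Ragna predeceased; the 2/9 allotted to Ragna's branch passes to Ragna's issue by representation.
The 2/9 is divided into 3 equal shares of 2/27 among Solveig, Njord, Hallvard.
Solveig is living and takes 2/27.
Njord is living and takes 2/27.
Hallvard is living and takes 2/27.
Sindre is living and takes 2/9.
Magnus predeceased; the 2/9 allotted to Magnus's branch passes to Magnus's issue by representation.
The 2/9 is divided into 3 equal shares of 2/27 among Ingeborg, Dagny, Eirik.
Ingeborg is living and takes 2/27.
Dagny is living and takes 2/27.
Eirik is living and takes 2/27.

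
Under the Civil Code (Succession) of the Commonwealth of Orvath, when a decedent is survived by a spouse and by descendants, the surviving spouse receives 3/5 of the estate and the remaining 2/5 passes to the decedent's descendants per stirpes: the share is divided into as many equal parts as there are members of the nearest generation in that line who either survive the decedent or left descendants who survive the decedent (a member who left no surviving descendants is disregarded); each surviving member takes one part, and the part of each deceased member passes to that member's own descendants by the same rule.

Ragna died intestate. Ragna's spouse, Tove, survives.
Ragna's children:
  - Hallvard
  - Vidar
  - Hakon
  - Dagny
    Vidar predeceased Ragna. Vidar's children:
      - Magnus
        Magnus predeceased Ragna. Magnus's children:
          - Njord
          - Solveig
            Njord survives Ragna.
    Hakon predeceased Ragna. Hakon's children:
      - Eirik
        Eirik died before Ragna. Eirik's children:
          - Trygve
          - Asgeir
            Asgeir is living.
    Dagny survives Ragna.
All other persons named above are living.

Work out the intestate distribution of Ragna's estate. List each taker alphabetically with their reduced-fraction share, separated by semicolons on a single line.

Asgeir 1/20; Dagny 1/10; Hallvard 1/10; Njord 1/20; Solveig 1/20; Tove 3/5; Trygve 1/20

Tove, as surviving spouse, takes 3/5.
The remaining 2/5 passes to Ragna's descendants per stirpes.
The 2/5 is divided into 4 equal shares of 1/10 among Hallvard, Vidar, Hakon, Dagny.
Hallvard is living and takes 1/10.
Vidar predeceased; the 1/10 allotted to Vidar's branch passes to Vidar's issue by representation.
Magnus's line is the sole branch at this level, so the full 1/10 passes to Magnus's issue by representation.
The 1/10 is divided into 2 equal shares of 1/20 among Njord, Solveig.
Njord is living and takes 1/20.
Solveig is living and takes 1/20.
Hakon predeceased; the 1/10 allotted to Hakon's branch passes to Hakon's issue by representation.
Eirik's line is the sole branch at this level, so the full 1/10 passes to Eirik's issue by representation.
The 1/10 is divided into 2 equal shares of 1/20 among Trygve, Asgeir.
Trygve is living and takes 1/20.
Asgeir is living and takes 1/20.
Dagny is living and takes 1/10.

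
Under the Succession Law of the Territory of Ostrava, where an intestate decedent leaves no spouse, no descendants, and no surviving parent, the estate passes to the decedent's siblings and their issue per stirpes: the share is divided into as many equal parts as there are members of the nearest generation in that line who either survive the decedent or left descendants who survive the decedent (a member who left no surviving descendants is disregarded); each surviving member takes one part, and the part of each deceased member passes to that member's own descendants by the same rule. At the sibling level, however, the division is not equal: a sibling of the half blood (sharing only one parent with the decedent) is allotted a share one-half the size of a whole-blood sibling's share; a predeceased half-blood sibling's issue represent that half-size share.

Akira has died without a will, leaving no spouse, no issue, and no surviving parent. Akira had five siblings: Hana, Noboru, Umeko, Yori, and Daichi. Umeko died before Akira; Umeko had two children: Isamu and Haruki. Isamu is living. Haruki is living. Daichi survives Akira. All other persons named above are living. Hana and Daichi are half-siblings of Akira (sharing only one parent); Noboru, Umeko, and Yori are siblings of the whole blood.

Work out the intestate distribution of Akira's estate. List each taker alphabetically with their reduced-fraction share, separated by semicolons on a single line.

Daichi 1/8; Hana 1/8; Haruki 1/8; Isamu 1/8; Noboru 1/4; Yori 1/4

No spouse, descendants, or parent survives, so the estate passes to Akira's siblings per stirpes.
Half-blood siblings count for one-half the weight of whole-blood siblings at the initial division.
Dividing 1 in proportion to weights (total weight 4): Hana (weight 1/2) → 1/8; Noboru (weight 1) → 1/4; Umeko (weight 1) → 1/4; Yori (weight 1) → 1/4; Daichi (weight 1/2) → 1/8.
Hana is living and takes 1/8.
Noboru is living and takes 1/4.
Umeko predeceased; the 1/4 allotted to Umeko's branch passes to Umeko's issue by representation.
The 1/4 is divided into 2 equal shares of 1/8 among Isamu, Haruki.
Isamu is living and takes 1/8.
Haruki is living and takes 1/8.
Yori is living and takes 1/4.
Daichi is living and takes 1/8.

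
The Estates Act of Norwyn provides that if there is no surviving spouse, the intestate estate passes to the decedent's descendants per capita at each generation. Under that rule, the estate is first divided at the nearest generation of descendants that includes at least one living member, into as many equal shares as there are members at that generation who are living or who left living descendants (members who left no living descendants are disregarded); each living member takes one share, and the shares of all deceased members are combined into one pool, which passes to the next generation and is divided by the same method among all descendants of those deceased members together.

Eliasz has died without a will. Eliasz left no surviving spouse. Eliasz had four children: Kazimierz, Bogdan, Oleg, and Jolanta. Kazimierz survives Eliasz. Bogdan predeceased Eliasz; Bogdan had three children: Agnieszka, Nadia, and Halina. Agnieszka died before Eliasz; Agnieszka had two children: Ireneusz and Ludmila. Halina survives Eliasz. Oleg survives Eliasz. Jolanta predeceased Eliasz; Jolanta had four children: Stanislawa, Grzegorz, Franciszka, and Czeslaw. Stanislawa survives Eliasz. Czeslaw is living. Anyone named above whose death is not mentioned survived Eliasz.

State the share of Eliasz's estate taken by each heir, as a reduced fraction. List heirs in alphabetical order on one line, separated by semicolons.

Czeslaw 1/14; Franciszka 1/14; Grzegorz 1/14; Halina 1/14; Ireneusz 1/28; Kazimierz 1/4; Ludmila 1/28; Nadia 1/14; Oleg 1/4; Stanislawa 1/14

There is no surviving spouse, so the entire estate passes to Eliasz's descendants per capita at each generation.
At generation 1 (Kazimierz, Bogdan, Oleg, Jolanta) there are 4 shares of (1)/4 = 1/4 each.
Living: Kazimierz and Oleg — each takes 1/4.
Deceased: Bogdan and Jolanta. Their combined 1/2 is pooled and carried to generation 2.
At generation 2 (Agnieszka, Nadia, Halina, Stanislawa, Grzegorz, Franciszka, Czeslaw) there are 7 shares of (1/2)/7 = 1/14 each.
Living: Nadia, Halina, Stanislawa, Grzegorz, Franciszka, and Czeslaw — each takes 1/14.
Deceased: Agnieszka. That 1/14 share is carried to generation 3.
At generation 3 (Ireneusz, Ludmila) there are 2 shares of (1/14)/2 = 1/28 each.
Living: Ireneusz and Ludmila — each takes 1/28.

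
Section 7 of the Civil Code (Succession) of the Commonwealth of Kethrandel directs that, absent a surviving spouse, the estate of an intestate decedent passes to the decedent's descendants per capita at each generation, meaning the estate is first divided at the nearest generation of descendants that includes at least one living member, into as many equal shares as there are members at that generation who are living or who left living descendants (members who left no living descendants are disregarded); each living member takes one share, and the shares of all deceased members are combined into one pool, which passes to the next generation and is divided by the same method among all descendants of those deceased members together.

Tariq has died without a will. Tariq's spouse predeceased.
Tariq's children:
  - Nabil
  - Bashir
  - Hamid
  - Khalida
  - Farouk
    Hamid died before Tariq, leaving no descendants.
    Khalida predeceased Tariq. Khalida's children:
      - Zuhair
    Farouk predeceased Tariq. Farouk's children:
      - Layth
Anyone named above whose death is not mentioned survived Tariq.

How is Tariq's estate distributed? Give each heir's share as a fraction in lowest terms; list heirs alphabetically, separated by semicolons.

Bashir 1/4; Layth 1/4; Nabil 1/4; Zuhair 1/4

There is no surviving spouse, so the entire estate passes to Tariq's descendants per capita at each generation.
At generation 1 (Nabil, Bashir, Khalida, Farouk) there are 4 shares of (1)/4 = 1/4 each.
Living: Nabil and Bashir — each takes 1/4.
Deceased: Khalida and Farouk. Their combined 1/2 is pooled and carried to generation 2.
At generation 2 (Zuhair, Layth) there are 2 shares of (1/2)/2 = 1/4 each.
Living: Zuhair and Layth — each takes 1/4.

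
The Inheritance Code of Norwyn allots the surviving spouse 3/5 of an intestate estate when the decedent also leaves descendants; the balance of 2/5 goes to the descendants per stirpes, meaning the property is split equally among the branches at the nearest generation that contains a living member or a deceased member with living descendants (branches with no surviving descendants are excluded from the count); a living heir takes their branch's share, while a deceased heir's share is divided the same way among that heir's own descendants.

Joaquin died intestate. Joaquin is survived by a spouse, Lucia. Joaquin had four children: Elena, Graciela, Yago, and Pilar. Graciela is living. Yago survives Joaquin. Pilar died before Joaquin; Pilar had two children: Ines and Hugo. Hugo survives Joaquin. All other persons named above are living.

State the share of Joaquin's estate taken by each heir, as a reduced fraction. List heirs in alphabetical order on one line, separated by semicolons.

Elena 1/10; Graciela 1/10; Hugo 1/20; Ines 1/20; Lucia 3/5; Yago 1/10

Lucia, as surviving spouse, takes 3/5.
The remaining 2/5 passes to Joaquin's descendants per stirpes.
The 2/5 is divided into 4 equal shares of 1/10 among Elena, Graciela, Yago, Pilar.
Elena is living and takes 1/10.
Graciela is living and takes 1/10.
Yago is living and takes 1/10.
Pilar predeceased; the 1/10 allotted to Pilar's branch passes to Pilar's issue by representation.
The 1/10 is divided into 2 equal shares of 1/20 among Ines, Hugo.
Ines is living and takes 1/20.
Hugo is living and takes 1/20.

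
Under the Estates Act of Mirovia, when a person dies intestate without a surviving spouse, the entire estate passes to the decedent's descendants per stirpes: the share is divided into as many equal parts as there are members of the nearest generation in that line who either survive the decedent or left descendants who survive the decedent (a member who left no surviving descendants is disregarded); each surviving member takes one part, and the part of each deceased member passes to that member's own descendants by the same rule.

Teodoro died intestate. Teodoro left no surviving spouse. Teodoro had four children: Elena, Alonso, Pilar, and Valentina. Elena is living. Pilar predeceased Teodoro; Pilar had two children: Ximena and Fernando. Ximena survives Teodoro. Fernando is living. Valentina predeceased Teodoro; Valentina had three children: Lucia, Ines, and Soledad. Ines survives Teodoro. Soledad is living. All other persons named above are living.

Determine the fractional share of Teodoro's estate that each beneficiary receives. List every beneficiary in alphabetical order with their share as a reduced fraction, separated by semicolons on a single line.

Alonso 1/4; Elena 1/4; Fernando 1/8; Ines 1/12; Lucia 1/12; Soledad 1/12; Ximena 1/8

There is no surviving spouse, so the entire estate passes to Teodoro's descendants per stirpes.
The estate is divided into 4 equal shares of 1/4 among Elena, Alonso, Pilar, Valentina.
Elena is living and takes 1/4.
Alonso is living and takes 1/4.
Pilar predeceased; the 1/4 allotted to Pilar's branch passes to Pilar's issue by representation.
The 1/4 is divided into 2 equal shares of 1/8 among Ximena, Fernando.
Ximena is living and takes 1/8.
Fernando is living and takes 1/8.
Valentina predeceased; the 1/4 allotted to Valentina's branch passes to Valentina's issue by representation.
The 1/4 is divided into 3 equal shares of 1/12 among Lucia, Ines, Soledad.
Lucia is living and takes 1/12.
Ines is living and takes 1/12.
Soledad is living and takes 1/12.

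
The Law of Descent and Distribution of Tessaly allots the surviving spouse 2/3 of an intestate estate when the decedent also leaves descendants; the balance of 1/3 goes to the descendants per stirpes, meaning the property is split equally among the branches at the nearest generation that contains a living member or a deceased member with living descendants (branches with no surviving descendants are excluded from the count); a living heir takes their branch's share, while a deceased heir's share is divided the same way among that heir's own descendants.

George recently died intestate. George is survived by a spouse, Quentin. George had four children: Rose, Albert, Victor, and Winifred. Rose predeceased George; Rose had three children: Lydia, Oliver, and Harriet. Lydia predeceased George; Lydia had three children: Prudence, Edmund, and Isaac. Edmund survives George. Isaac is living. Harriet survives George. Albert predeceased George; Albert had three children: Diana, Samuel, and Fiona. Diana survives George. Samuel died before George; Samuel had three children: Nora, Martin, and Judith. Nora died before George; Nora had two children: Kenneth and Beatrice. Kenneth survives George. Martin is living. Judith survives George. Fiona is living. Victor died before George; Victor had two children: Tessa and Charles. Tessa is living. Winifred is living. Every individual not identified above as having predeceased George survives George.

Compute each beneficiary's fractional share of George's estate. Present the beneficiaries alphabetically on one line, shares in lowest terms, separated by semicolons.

Quentin, as surviving spouse, takes 2/3.
The remaining 1/3 passes to George's descendants per stirpes.
The 1/3 is divided into 4 equal shares of 1/12 among Rose, Albert, Victor, Winifred.
Rose predeceased; the 1/12 allotted to Rose's branch passes to Rose's issue by representation.
The 1/12 is divided into 3 equal shares of 1/36 among Lydia, Oliver, Harriet.
Lydia predeceased; the 1/36 allotted to Lydia's branch passes to Lydia's issue by representation.
The 1/36 is divided into 3 equal shares of 1/108 among Prudence, Edmund, Isaac.
Prudence is living and takes 1/108.
Edmund is living and takes 1/108.
Isaac is living and takes 1/108.
Oliver is living and takes 1/36.
Harriet is living and takes 1/36.
Albert predeceased; the 1/12 allotted to Albert's branch passes to Albert's issue by representation.
The 1/12 is divided into 3 equal shares of 1/36 among Diana, Samuel, Fiona.
Diana is living and takes 1/36.
Samuel predeceased; the 1/36 allotted to Samuel's branch passes to Samuel's issue by representation.
The 1/36 is divided into 3 equal shares of 1/108 among Nora, Martin, Judith.
Nora predeceased; the 1/108 allotted to Nora's branch passes to Nora's issue by representation.
The 1/108 is divided into 2 equal shares of 1/216 among Kenneth, Beatrice.
Kenneth is living and takes 1/216.
Beatrice is living and takes 1/216.
Martin is living and takes 1/108.
Judith is living and takes 1/108.
Fiona is living and takes 1/36.
Victor predeceased; the 1/12 allotted to Victor's branch passes to Victor's issue by representation.
The 1/12 is divided into 2 equal shares of 1/24 among Tessa, Charles.
Tessa is living and takes 1/24.
Charles is living and takes 1/24.
Winifred is living and takes 1/12.

Beatrice 1/216; Charles 1/24; Diana 1/36; Edmund 1/108; Fiona 1/36; Harriet 1/36; Isaac 1/108; Judith 1/108; Kenneth 1/216; Martin 1/108; Oliver 1/36; Prudence 1/108; Quentin 2/3; Tessa 1/24; Winifred 1/12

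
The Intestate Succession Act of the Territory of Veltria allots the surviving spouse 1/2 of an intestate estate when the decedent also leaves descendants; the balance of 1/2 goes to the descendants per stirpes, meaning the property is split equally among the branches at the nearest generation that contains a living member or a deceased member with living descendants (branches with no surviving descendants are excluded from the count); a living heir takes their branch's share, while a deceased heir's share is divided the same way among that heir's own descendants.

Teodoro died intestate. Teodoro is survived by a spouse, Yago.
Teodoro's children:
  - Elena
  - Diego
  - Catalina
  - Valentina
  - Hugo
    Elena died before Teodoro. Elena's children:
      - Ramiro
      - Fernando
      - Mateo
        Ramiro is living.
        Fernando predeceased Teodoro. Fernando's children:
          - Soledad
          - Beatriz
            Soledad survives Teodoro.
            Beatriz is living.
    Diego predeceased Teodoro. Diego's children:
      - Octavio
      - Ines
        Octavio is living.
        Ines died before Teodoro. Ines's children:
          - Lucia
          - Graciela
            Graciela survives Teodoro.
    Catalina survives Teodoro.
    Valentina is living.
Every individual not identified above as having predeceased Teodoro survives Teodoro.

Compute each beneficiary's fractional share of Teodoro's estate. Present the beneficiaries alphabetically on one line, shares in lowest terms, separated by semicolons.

Beatriz 1/60; Catalina 1/10; Graciela 1/40; Hugo 1/10; Lucia 1/40; Mateo 1/30; Octavio 1/20; Ramiro 1/30; Soledad 1/60; Valentina 1/10; Yago 1/2

Yago, as surviving spouse, takes 1/2.
The remaining 1/2 passes to Teodoro's descendants per stirpes.
The 1/2 is divided into 5 equal shares of 1/10 among Elena, Diego, Catalina, Valentina, Hugo.
Elena predeceased; the 1/10 allotted to Elena's branch passes to Elena's issue by representation.
The 1/10 is divided into 3 equal shares of 1/30 among Ramiro, Fernando, Mateo.
Ramiro is living and takes 1/30.
Fernando predeceased; the 1/30 allotted to Fernando's branch passes to Fernando's issue by representation.
The 1/30 is divided into 2 equal shares of 1/60 among Soledad, Beatriz.
Soledad is living and takes 1/60.
Beatriz is living and takes 1/60.
Mateo is living and takes 1/30.
Diego predeceased; the 1/10 allotted to Diego's branch passes to Diego's issue by representation.
The 1/10 is divided into 2 equal shares of 1/20 among Octavio, Ines.
Octavio is living and takes 1/20.
Ines predeceased; the 1/20 allotted to Ines's branch passes to Ines's issue by representation.
The 1/20 is divided into 2 equal shares of 1/40 among Lucia, Graciela.
Lucia is living and takes 1/40.
Graciela is living and takes 1/40.
Catalina is living and takes 1/10.
Valentina is living and takes 1/10.
Hugo is living and takes 1/10.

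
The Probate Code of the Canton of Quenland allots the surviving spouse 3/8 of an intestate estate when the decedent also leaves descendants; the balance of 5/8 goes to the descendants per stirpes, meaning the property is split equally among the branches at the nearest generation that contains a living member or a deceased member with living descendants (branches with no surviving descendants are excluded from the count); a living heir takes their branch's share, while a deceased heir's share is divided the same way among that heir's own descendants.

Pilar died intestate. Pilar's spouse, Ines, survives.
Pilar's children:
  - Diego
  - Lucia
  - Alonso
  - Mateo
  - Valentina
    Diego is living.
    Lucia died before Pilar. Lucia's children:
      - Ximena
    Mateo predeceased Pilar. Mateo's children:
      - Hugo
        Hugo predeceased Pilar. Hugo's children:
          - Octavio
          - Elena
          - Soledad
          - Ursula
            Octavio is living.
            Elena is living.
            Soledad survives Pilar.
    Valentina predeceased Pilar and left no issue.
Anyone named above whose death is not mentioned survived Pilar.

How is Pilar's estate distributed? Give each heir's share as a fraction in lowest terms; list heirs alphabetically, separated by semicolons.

Alonso 5/32; Diego 5/32; Elena 5/128; Ines 3/8; Octavio 5/128; Soledad 5/128; Ursula 5/128; Ximena 5/32

Ines, as surviving spouse, takes 3/8.
The remaining 5/8 passes to Pilar's descendants per stirpes.
Valentina left no surviving issue, so that branch lapses and is disregarded.
The 5/8 is divided into 4 equal shares of 5/32 among Diego, Lucia, Alonso, Mateo.
Diego is living and takes 5/32.
Lucia predeceased; the 5/32 allotted to Lucia's branch passes to Lucia's issue by representation.
Ximena is the sole taker at this level and receives the full 5/32.
Alonso is living and takes 5/32.
Mateo predeceased; the 5/32 allotted to Mateo's branch passes to Mateo's issue by representation.
Hugo's line is the sole branch at this level, so the full 5/32 passes to Hugo's issue by representation.
The 5/32 is divided into 4 equal shares of 5/128 among Octavio, Elena, Soledad, Ursula.
Octavio is living and takes 5/128.
Elena is living and takes 5/128.
Soledad is living and takes 5/128.
Ursula is living and takes 5/128.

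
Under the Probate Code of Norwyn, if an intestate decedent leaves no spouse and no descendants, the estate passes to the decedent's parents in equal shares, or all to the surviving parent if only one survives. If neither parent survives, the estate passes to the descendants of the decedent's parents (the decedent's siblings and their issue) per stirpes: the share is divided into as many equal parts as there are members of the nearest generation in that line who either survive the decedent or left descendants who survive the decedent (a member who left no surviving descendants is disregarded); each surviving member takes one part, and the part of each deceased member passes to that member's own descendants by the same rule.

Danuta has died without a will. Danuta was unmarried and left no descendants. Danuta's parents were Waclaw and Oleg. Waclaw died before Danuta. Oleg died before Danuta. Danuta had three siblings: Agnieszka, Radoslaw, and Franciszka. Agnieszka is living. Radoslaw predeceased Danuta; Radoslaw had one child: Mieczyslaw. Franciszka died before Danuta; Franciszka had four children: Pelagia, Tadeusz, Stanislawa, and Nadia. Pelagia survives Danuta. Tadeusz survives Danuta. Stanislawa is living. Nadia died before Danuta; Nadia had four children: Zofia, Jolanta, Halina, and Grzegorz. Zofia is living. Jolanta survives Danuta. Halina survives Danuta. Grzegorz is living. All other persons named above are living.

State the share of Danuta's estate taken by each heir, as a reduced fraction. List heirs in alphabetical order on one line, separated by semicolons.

Neither parent survives and there are no descendants, so the estate passes to Danuta's siblings and their issue per stirpes.
The estate is divided into 3 equal shares of 1/3 among Agnieszka, Radoslaw, Franciszka.
Agnieszka is living and takes 1/3.
Radoslaw predeceased; the 1/3 allotted to Radoslaw's branch passes to Radoslaw's issue by representation.
Mieczyslaw is the sole taker at this level and receives the full 1/3.
Franciszka predeceased; the 1/3 allotted to Franciszka's branch passes to Franciszka's issue by representation.
The 1/3 is divided into 4 equal shares of 1/12 among Pelagia, Tadeusz, Stanislawa, Nadia.
Pelagia is living and takes 1/12.
Tadeusz is living and takes 1/12.
Stanislawa is living and takes 1/12.
Nadia predeceased; the 1/12 allotted to Nadia's branch passes to Nadia's issue by representation.
The 1/12 is divided into 4 equal shares of 1/48 among Zofia, Jolanta, Halina, Grzegorz.
Zofia is living and takes 1/48.
Jolanta is living and takes 1/48.
Halina is living and takes 1/48.
Grzegorz is living and takes 1/48.

Agnieszka 1/3; Grzegorz 1/48; Halina 1/48; Jolanta 1/48; Mieczyslaw 1/3; Pelagia 1/12; Stanislawa 1/12; Tadeusz 1/12; Zofia 1/48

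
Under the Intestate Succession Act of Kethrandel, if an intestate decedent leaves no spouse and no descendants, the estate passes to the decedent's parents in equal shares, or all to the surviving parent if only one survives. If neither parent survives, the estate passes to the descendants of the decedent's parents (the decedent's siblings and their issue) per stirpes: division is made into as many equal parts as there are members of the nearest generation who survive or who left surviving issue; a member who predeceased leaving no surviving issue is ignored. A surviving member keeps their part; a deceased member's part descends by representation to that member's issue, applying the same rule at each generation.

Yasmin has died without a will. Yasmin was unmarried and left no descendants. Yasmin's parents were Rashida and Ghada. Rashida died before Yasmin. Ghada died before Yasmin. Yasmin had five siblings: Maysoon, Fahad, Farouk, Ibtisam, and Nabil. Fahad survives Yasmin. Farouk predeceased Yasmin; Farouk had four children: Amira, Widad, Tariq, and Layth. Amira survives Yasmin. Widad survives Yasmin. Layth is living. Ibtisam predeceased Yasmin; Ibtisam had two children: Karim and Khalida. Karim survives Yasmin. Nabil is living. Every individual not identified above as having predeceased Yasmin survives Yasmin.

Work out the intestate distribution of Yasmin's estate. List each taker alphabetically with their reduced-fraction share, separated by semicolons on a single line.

Neither parent survives and there are no descendants, so the estate passes to Yasmin's siblings and their issue per stirpes.
The estate is divided into 5 equal shares of 1/5 among Maysoon, Fahad, Farouk, Ibtisam, Nabil.
Maysoon is living and takes 1/5.
Fahad is living and takes 1/5.
Farouk predeceased; the 1/5 allotted to Farouk's branch passes to Farouk's issue by representation.
The 1/5 is divided into 4 equal shares of 1/20 among Amira, Widad, Tariq, Layth.
Amira is living and takes 1/20.
Widad is living and takes 1/20.
Tariq is living and takes 1/20.
Layth is living and takes 1/20.
Ibtisam predeceased; the 1/5 allotted to Ibtisam's branch passes to Ibtisam's issue by representation.
The 1/5 is divided into 2 equal shares of 1/10 among Karim, Khalida.
Karim is living and takes 1/10.
Khalida is living and takes 1/10.
Nabil is living and takes 1/5.

Amira 1/20; Fahad 1/5; Karim 1/10; Khalida 1/10; Layth 1/20; Maysoon 1/5; Nabil 1/5; Tariq 1/20; Widad 1/20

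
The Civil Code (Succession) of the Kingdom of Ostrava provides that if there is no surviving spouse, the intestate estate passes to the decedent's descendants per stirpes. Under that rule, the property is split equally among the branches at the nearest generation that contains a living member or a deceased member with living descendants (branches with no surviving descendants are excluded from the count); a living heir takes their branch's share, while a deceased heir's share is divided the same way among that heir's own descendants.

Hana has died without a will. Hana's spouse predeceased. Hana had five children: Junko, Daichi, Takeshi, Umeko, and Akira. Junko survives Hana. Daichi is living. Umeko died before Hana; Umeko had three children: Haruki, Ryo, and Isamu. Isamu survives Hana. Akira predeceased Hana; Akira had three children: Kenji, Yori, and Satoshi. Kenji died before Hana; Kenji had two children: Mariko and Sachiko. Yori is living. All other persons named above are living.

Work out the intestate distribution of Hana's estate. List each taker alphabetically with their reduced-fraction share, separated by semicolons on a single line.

There is no surviving spouse, so the entire estate passes to Hana's descendants per stirpes.
The estate is divided into 5 equal shares of 1/5 among Junko, Daichi, Takeshi, Umeko, Akira.
Junko is living and takes 1/5.
Daichi is living and takes 1/5.
Takeshi is living and takes 1/5.
Umeko predeceased; the 1/5 allotted to Umeko's branch passes to Umeko's issue by representation.
The 1/5 is divided into 3 equal shares of 1/15 among Haruki, Ryo, Isamu.
Haruki is living and takes 1/15.
Ryo is living and takes 1/15.
Isamu is living and takes 1/15.
Akira predeceased; the 1/5 allotted to Akira's branch passes to Akira's issue by representation.
The 1/5 is divided into 3 equal shares of 1/15 among Kenji, Yori, Satoshi.
Kenji predeceased; the 1/15 allotted to Kenji's branch passes to Kenji's issue by representation.
The 1/15 is divided into 2 equal shares of 1/30 among Mariko, Sachiko.
Mariko is living and takes 1/30.
Sachiko is living and takes 1/30.
Yori is living and takes 1/15.
Satoshi is living and takes 1/15.

Daichi 1/5; Haruki 1/15; Isamu 1/15; Junko 1/5; Mariko 1/30; Ryo 1/15; Sachiko 1/30; Satoshi 1/15; Takeshi 1/5; Yori 1/15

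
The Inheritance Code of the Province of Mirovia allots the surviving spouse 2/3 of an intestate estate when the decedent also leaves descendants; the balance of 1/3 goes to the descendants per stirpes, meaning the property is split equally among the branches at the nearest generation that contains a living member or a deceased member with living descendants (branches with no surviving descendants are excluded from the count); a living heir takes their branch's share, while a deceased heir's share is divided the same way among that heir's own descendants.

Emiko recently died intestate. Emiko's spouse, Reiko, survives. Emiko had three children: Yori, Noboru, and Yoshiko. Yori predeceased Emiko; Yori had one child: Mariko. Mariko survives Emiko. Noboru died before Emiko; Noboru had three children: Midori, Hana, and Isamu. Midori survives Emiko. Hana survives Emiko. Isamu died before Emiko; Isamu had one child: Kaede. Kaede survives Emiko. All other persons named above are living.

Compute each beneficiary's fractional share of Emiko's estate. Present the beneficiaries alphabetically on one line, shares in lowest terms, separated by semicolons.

Hana 1/27; Kaede 1/27; Mariko 1/9; Midori 1/27; Reiko 2/3; Yoshiko 1/9

Reiko, as surviving spouse, takes 2/3.
The remaining 1/3 passes to Emiko's descendants per stirpes.
The 1/3 is divided into 3 equal shares of 1/9 among Yori, Noboru, Yoshiko.
Yori predeceased; the 1/9 allotted to Yori's branch passes to Yori's issue by representation.
Mariko is the sole taker at this level and receives the full 1/9.
Noboru predeceased; the 1/9 allotted to Noboru's branch passes to Noboru's issue by representation.
The 1/9 is divided into 3 equal shares of 1/27 among Midori, Hana, Isamu.
Midori is living and takes 1/27.
Hana is living and takes 1/27.
Isamu predeceased; the 1/27 allotted to Isamu's branch passes to Isamu's issue by representation.
Kaede is the sole taker at this level and receives the full 1/27.
Yoshiko is living and takes 1/9.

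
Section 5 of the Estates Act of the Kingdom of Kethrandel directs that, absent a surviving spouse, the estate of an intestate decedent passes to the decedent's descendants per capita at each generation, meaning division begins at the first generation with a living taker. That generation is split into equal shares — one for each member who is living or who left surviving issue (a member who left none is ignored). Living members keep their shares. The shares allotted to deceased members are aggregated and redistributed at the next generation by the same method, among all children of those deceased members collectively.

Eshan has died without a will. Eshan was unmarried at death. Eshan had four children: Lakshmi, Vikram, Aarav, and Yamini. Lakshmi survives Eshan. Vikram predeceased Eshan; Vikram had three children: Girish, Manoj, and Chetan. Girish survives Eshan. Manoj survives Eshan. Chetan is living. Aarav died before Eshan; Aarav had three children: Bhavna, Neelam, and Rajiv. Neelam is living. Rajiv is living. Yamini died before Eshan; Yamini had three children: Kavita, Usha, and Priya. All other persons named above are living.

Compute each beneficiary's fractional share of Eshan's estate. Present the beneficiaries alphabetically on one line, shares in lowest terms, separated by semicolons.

Bhavna 1/12; Chetan 1/12; Girish 1/12; Kavita 1/12; Lakshmi 1/4; Manoj 1/12; Neelam 1/12; Priya 1/12; Rajiv 1/12; Usha 1/12

There is no surviving spouse, so the entire estate passes to Eshan's descendants per capita at each generation.
At generation 1 (Lakshmi, Vikram, Aarav, Yamini) there are 4 shares of (1)/4 = 1/4 each.
Living: Lakshmi — each takes 1/4.
Deceased: Vikram, Aarav, and Yamini. Their combined 3/4 is pooled and carried to generation 2.
At generation 2 (Girish, Manoj, Chetan, Bhavna, Neelam, Rajiv, Kavita, Usha, Priya) there are 9 shares of (3/4)/9 = 1/12 each.
Living: Girish, Manoj, Chetan, Bhavna, Neelam, Rajiv, Kavita, Usha, and Priya — each takes 1/12.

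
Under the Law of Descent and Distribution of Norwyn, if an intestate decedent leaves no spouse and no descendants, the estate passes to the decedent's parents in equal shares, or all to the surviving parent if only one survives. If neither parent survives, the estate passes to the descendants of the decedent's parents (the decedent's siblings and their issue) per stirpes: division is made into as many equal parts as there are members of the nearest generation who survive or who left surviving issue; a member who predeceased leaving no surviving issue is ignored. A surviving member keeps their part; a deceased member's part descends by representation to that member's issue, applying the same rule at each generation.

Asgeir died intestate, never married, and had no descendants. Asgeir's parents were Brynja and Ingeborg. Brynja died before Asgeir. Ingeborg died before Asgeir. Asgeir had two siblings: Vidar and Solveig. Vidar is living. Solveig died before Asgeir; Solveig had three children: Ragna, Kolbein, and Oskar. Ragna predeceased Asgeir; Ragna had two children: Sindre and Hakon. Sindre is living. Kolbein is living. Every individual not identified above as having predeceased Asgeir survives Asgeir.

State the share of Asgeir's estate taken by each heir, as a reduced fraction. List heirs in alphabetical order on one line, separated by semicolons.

Neither parent survives and there are no descendants, so the estate passes to Asgeir's siblings and their issue per stirpes.
The estate is divided into 2 equal shares of 1/2 among Vidar, Solveig.
Vidar is living and takes 1/2.
Solveig predeceased; the 1/2 allotted to Solveig's branch passes to Solveig's issue by representation.
The 1/2 is divided into 3 equal shares of 1/6 among Ragna, Kolbein, Oskar.
Ragna predeceased; the 1/6 allotted to Ragna's branch passes to Ragna's issue by representation.
The 1/6 is divided into 2 equal shares of 1/12 among Sindre, Hakon.
Sindre is living and takes 1/12.
Hakon is living and takes 1/12.
Kolbein is living and takes 1/6.
Oskar is living and takes 1/6.

Hakon 1/12; Kolbein 1/6; Oskar 1/6; Sindre 1/12; Vidar 1/2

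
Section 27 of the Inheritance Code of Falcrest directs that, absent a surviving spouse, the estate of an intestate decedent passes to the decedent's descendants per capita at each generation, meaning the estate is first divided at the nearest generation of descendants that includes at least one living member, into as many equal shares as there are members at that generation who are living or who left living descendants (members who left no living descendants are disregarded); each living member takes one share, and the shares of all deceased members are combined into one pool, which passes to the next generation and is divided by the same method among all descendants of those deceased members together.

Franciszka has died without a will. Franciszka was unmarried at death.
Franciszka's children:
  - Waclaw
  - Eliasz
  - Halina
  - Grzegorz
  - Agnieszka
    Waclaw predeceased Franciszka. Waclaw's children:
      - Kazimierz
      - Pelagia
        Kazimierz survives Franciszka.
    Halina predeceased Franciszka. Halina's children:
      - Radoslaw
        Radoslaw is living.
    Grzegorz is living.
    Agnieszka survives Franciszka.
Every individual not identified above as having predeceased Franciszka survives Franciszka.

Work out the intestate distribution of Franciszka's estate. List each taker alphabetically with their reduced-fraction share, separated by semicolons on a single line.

There is no surviving spouse, so the entire estate passes to Franciszka's descendants per capita at each generation.
At generation 1 (Waclaw, Eliasz, Halina, Grzegorz, Agnieszka) there are 5 shares of (1)/5 = 1/5 each.
Living: Eliasz, Grzegorz, and Agnieszka — each takes 1/5.
Deceased: Waclaw and Halina. Their combined 2/5 is pooled and carried to generation 2.
At generation 2 (Kazimierz, Pelagia, Radoslaw) there are 3 shares of (2/5)/3 = 2/15 each.
Living: Kazimierz, Pelagia, and Radoslaw — each takes 2/15.

Agnieszka 1/5; Eliasz 1/5; Grzegorz 1/5; Kazimierz 2/15; Pelagia 2/15; Radoslaw 2/15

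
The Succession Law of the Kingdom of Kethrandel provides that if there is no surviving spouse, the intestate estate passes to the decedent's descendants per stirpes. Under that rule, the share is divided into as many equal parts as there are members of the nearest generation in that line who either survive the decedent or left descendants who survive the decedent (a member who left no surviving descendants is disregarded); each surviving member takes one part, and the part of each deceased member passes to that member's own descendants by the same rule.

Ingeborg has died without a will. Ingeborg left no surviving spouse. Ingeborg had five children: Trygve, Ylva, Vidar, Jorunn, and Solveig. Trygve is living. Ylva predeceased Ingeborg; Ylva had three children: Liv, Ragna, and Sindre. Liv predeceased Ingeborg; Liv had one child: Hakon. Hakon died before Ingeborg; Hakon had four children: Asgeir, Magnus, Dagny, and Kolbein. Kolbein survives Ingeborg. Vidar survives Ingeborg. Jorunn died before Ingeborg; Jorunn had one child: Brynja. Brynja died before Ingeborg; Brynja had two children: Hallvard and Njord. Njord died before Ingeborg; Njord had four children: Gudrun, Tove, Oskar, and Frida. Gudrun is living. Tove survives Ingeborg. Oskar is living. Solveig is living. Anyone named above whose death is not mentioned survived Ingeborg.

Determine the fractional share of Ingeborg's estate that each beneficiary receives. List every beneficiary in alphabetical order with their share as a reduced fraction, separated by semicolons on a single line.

Asgeir 1/60; Dagny 1/60; Frida 1/40; Gudrun 1/40; Hallvard 1/10; Kolbein 1/60; Magnus 1/60; Oskar 1/40; Ragna 1/15; Sindre 1/15; Solveig 1/5; Tove 1/40; Trygve 1/5; Vidar 1/5

There is no surviving spouse, so the entire estate passes to Ingeborg's descendants per stirpes.
The estate is divided into 5 equal shares of 1/5 among Trygve, Ylva, Vidar, Jorunn, Solveig.
Trygve is living and takes 1/5.
Ylva predeceased; the 1/5 allotted to Ylva's branch passes to Ylva's issue by representation.
The 1/5 is divided into 3 equal shares of 1/15 among Liv, Ragna, Sindre.
Liv predeceased; the 1/15 allotted to Liv's branch passes to Liv's issue by representation.
Hakon's line is the sole branch at this level, so the full 1/15 passes to Hakon's issue by representation.
The 1/15 is divided into 4 equal shares of 1/60 among Asgeir, Magnus, Dagny, Kolbein.
Asgeir is living and takes 1/60.
Magnus is living and takes 1/60.
Dagny is living and takes 1/60.
Kolbein is living and takes 1/60.
Ragna is living and takes 1/15.
Sindre is living and takes 1/15.
Vidar is living and takes 1/5.
Jorunn predeceased; the 1/5 allotted to Jorunn's branch passes to Jorunn's issue by representation.
Brynja's line is the sole branch at this level, so the full 1/5 passes to Brynja's issue by representation.
The 1/5 is divided into 2 equal shares of 1/10 among Hallvard, Njord.
Hallvard is living and takes 1/10.
Njord predeceased; the 1/10 allotted to Njord's branch passes to Njord's issue by representation.
The 1/10 is divided into 4 equal shares of 1/40 among Gudrun, Tove, Oskar, Frida.
Gudrun is living and takes 1/40.
Tove is living and takes 1/40.
Oskar is living and takes 1/40.
Frida is living and takes 1/40.
Solveig is living and takes 1/5.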